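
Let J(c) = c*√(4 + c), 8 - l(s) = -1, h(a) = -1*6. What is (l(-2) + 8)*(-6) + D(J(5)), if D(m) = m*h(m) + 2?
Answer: -190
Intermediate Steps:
h(a) = -6
l(s) = 9 (l(s) = 8 - 1*(-1) = 8 + 1 = 9)
D(m) = 2 - 6*m (D(m) = m*(-6) + 2 = -6*m + 2 = 2 - 6*m)
(l(-2) + 8)*(-6) + D(J(5)) = (9 + 8)*(-6) + (2 - 30*√(4 + 5)) = 17*(-6) + (2 - 30*√9) = -102 + (2 - 30*3) = -102 + (2 - 6*15) = -102 + (2 - 90) = -102 - 88 = -190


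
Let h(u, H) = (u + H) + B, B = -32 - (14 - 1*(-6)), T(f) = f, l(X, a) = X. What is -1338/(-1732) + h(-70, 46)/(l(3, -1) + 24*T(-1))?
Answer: 79865/18186 ≈ 4.3916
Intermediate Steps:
B = -52 (B = -32 - (14 + 6) = -32 - 1*20 = -32 - 20 = -52)
h(u, H) = -52 + H + u (h(u, H) = (u + H) - 52 = (H + u) - 52 = -52 + H + u)
-1338/(-1732) + h(-70, 46)/(l(3, -1) + 24*T(-1)) = -1338/(-1732) + (-52 + 46 - 70)/(3 + 24*(-1)) = -1338*(-1/1732) - 76/(3 - 24) = 669/866 - 76/(-21) = 669/866 - 76*(-1/21) = 669/866 + 76/21 = 79865/18186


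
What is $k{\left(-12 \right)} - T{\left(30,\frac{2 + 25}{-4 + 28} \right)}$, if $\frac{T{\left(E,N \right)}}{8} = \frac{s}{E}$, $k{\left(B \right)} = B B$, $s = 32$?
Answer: $\frac{2032}{15} \approx 135.47$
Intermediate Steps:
$k{\left(B \right)} = B^{2}$
$T{\left(E,N \right)} = \frac{256}{E}$ ($T{\left(E,N \right)} = 8 \frac{32}{E} = \frac{256}{E}$)
$k{\left(-12 \right)} - T{\left(30,\frac{2 + 25}{-4 + 28} \right)} = \left(-12\right)^{2} - \frac{256}{30} = 144 - 256 \cdot \frac{1}{30} = 144 - \frac{128}{15} = \frac{2032}{15}$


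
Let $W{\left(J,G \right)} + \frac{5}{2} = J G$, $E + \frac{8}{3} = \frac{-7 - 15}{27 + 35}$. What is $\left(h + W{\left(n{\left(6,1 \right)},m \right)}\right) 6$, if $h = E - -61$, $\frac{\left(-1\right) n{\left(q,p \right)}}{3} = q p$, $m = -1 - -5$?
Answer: $- \frac{3073}{31} \approx -99.129$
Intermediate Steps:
$m = 4$ ($m = -1 + 5 = 4$)
$E = - \frac{281}{93}$ ($E = - \frac{8}{3} + \frac{-7 - 15}{27 + 35} = - \frac{8}{3} - \frac{22}{62} = - \frac{8}{3} - \frac{11}{31} = - \frac{281}{93} \approx -3.0215$)
$n{\left(q,p \right)} = - 3 p q$ ($n{\left(q,p \right)} = - 3 q p = - 3 p q$)
$h = \frac{5392}{93}$ ($h = - \frac{281}{93} - -61 = - \frac{281}{93} + 61 = \frac{5392}{93} \approx 57.979$)
$W{\left(J,G \right)} = - \frac{5}{2} + G J$ ($W{\left(J,G \right)} = - \frac{5}{2} + J G = - \frac{5}{2} + G J$)
$\left(h + W{\left(n{\left(6,1 \right)},m \right)}\right) 6 = \left(\frac{5392}{93} + \left(- \frac{5}{2} + 4 \left(\left(-3\right) 1 \cdot 6\right)\right)\right) 6 = \left(\frac{5392}{93} + \left(- \frac{5}{2} + 4 \left(-18\right)\right)\right) 6 = \left(\frac{5392}{93} - \frac{149}{2}\right) 6 = \left(- \frac{3073}{186}\right) 6 = - \frac{3073}{31}$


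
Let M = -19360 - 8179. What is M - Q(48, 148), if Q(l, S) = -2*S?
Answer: -27243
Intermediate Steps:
M = -27539
M - Q(48, 148) = -27539 - (-2)*148 = -27539 - 1*(-296) = -27539 + 296 = -27243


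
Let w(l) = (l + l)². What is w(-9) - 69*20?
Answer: -1056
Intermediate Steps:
w(l) = 4*l² (w(l) = (2*l)² = 4*l²)
w(-9) - 69*20 = 4*(-9)² - 69*20 = 4*81 - 1380 = 324 - 1380 = -1056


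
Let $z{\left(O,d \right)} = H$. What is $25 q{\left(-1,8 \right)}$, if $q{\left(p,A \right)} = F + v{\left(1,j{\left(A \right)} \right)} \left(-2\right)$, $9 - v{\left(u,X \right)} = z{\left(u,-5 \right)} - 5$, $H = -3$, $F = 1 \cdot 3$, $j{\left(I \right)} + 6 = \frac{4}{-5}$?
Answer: $-775$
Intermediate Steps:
$j{\left(I \right)} = - \frac{34}{5}$ ($j{\left(I \right)} = -6 + \frac{4}{-5} = -6 + 4 \left(- \frac{1}{5}\right) = -6 - \frac{4}{5} = - \frac{34}{5}$)
$F = 3$
$z{\left(O,d \right)} = -3$
$v{\left(u,X \right)} = 17$ ($v{\left(u,X \right)} = 9 - \left(-3 - 5\right) = 9 - -8 = 9 + 8 = 17$)
$q{\left(p,A \right)} = -31$ ($q{\left(p,A \right)} = 3 + 17 \left(-2\right) = 3 - 34 = -31$)
$25 q{\left(-1,8 \right)} = 25 \left(-31\right) = -775$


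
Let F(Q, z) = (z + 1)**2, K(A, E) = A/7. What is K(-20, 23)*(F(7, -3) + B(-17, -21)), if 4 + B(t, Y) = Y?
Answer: 60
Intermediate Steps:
B(t, Y) = -4 + Y
K(A, E) = A/7 (K(A, E) = A*(1/7) = A/7)
F(Q, z) = (1 + z)**2
K(-20, 23)*(F(7, -3) + B(-17, -21)) = ((1/7)*(-20))*((1 - 3)**2 + (-4 - 21)) = -20*((-2)**2 - 25)/7 = -20*(4 - 25)/7 = -20/7*(-21) = 60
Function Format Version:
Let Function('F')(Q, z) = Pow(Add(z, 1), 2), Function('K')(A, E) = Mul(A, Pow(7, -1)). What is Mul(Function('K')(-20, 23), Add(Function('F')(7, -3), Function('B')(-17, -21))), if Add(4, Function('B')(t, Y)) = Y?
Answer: 60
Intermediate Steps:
Function('B')(t, Y) = Add(-4, Y)
Function('K')(A, E) = Mul(Rational(1, 7), A) (Function('K')(A, E) = Mul(A, Rational(1, 7)) = Mul(Rational(1, 7), A))
Function('F')(Q, z) = Pow(Add(1, z), 2)
Mul(Function('K')(-20, 23), Add(Function('F')(7, -3), Function('B')(-17, -21))) = Mul(Mul(Rational(1, 7), -20), Add(Pow(Add(1, -3), 2), Add(-4, -21))) = Mul(Rational(-20, 7), Add(Pow(-2, 2), -25)) = Mul(Rational(-20, 7), Add(4, -25)) = Mul(Rational(-20, 7), -21) = 60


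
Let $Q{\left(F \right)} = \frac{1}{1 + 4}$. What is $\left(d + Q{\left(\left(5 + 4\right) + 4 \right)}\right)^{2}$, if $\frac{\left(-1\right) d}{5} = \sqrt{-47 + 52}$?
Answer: $\frac{3126}{25} - 2 \sqrt{5} \approx 120.57$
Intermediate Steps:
$Q{\left(F \right)} = \frac{1}{5}$
$d = - 5 \sqrt{5}$ ($d = - 5 \sqrt{-47 + 52} = - 5 \sqrt{5} \approx -11.18$)
$\left(d + Q{\left(\left(5 + 4\right) + 4 \right)}\right)^{2} = \left(- 5 \sqrt{5} + \frac{1}{5}\right)^{2} = \left(\frac{1}{5} - 5 \sqrt{5}\right)^{2}$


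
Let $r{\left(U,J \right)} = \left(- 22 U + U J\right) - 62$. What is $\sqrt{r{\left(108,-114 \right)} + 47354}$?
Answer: $2 \sqrt{8151} \approx 180.57$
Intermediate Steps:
$r{\left(U,J \right)} = -62 - 22 U + J U$ ($r{\left(U,J \right)} = \left(- 22 U + J U\right) - 62 = -62 - 22 U + J U$)
$\sqrt{r{\left(108,-114 \right)} + 47354} = \sqrt{\left(-62 - 2376 - 12312\right) + 47354} = \sqrt{-14750 + 47354} = \sqrt{32604} = 2 \sqrt{8151}$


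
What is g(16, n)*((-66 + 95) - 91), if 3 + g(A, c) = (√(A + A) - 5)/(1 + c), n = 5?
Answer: 713/3 - 124*√2/3 ≈ 179.21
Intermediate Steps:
g(A, c) = -3 + (-5 + √2*√A)/(1 + c) (g(A, c) = -3 + (√(A + A) - 5)/(1 + c) = -3 + (√(2*A) - 5)/(1 + c) = -3 + (√2*√A - 5)/(1 + c) = -3 + (-5 + √2*√A)/(1 + c))
g(16, n)*((-66 + 95) - 91) = ((-8 - 3*5 + √2*√16)/(1 + 5))*((-66 + 95) - 91) = ((-8 - 15 + √2*4)/6)*(29 - 91) = ((-8 - 15 + 4*√2)/6)*(-62) = ((-23 + 4*√2)/6)*(-62) = (-23/6 + 2*√2/3)*(-62) = 713/3 - 124*√2/3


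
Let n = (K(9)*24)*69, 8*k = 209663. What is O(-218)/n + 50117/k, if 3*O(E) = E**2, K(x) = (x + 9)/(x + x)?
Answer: 2988968615/260401446 ≈ 11.478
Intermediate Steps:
k = 209663/8 (k = (1/8)*209663 = 209663/8 ≈ 26208.)
K(x) = (9 + x)/(2*x) (K(x) = (9 + x)/((2*x)) = (9 + x)*(1/(2*x)) = (9 + x)/(2*x))
O(E) = E**2/3
n = 1656 (n = (((1/2)*(9 + 9)/9)*24)*69 = (((1/2)*(1/9)*18)*24)*69 = (1*24)*69 = 24*69 = 1656)
O(-218)/n + 50117/k = ((1/3)*(-218)**2)/1656 + 50117/(209663/8) = ((1/3)*47524)*(1/1656) + 50117*(8/209663) = (47524/3)*(1/1656) + 400936/209663 = 11881/1242 + 400936/209663 = 2988968615/260401446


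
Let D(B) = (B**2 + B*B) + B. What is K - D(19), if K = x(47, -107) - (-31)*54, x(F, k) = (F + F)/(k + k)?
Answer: 99784/107 ≈ 932.56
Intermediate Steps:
x(F, k) = F/k (x(F, k) = (2*F)/((2*k)) = (2*F)*(1/(2*k)) = F/k)
D(B) = B + 2*B**2 (D(B) = (B**2 + B**2) + B = 2*B**2 + B = B + 2*B**2)
K = 179071/107 (K = 47/(-107) - (-31)*54 = 47*(-1/107) - 1*(-1674) = -47/107 + 1674 = 179071/107 ≈ 1673.6)
K - D(19) = 179071/107 - 19*(1 + 2*19) = 179071/107 - 19*(1 + 38) = 179071/107 - 19*39 = 179071/107 - 1*741 = 179071/107 - 741 = 99784/107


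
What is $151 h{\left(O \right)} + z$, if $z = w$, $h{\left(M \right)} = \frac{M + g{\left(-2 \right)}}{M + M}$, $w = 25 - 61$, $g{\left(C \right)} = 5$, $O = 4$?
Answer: $\frac{1071}{8} \approx 133.88$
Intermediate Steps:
$w = -36$ ($w = 25 - 61 = -36$)
$h{\left(M \right)} = \frac{5 + M}{2 M}$ ($h{\left(M \right)} = \frac{M + 5}{M + M} = \frac{5 + M}{2 M}$)
$z = -36$
$151 h{\left(O \right)} + z = 151 \frac{5 + 4}{2 \cdot 4} - 36 = 151 \cdot \frac{1}{2} \cdot \frac{1}{4} \cdot 9 - 36 = 151 \cdot \frac{9}{8} - 36 = \frac{1359}{8} - 36 = \frac{1071}{8}$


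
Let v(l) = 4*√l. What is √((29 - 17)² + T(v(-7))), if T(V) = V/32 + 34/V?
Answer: √(112896 - 854*I*√7)/28 ≈ 12.001 - 0.12008*I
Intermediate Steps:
T(V) = 34/V + V/32 (T(V) = V*(1/32) + 34/V = V/32 + 34/V = 34/V + V/32)
√((29 - 17)² + T(v(-7))) = √((29 - 17)² + (34/((4*√(-7))) + (4*√(-7))/32)) = √(12² + (34/((4*(I*√7))) + (4*(I*√7))/32)) = √(144 + (34/((4*I*√7)) + (4*I*√7)/32)) = √(144 + (34*(-I*√7/28) + I*√7/8)) = √(144 + (-17*I*√7/14 + I*√7/8)) = √(144 - 61*I*√7/56)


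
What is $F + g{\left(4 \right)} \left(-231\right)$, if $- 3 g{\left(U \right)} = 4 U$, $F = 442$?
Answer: $1674$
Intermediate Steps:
$g{\left(U \right)} = - \frac{4 U}{3}$
$F + g{\left(4 \right)} \left(-231\right) = 442 + \left(- \frac{4}{3}\right) 4 \left(-231\right) = 442 - -1232 = 442 + 1232 = 1674$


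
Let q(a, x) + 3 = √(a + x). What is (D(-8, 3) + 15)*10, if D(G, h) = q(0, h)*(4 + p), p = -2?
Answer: 90 + 20*√3 ≈ 124.64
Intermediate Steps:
q(a, x) = -3 + √(a + x)
D(G, h) = -6 + 2*√h (D(G, h) = (-3 + √(0 + h))*(4 - 2) = (-3 + √h)*2 = -6 + 2*√h)
(D(-8, 3) + 15)*10 = ((-6 + 2*√3) + 15)*10 = (9 + 2*√3)*10 = 90 + 20*√3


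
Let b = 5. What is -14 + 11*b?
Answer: 41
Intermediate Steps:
-14 + 11*b = -14 + 11*5 = -14 + 55 = 41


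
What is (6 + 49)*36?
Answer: 1980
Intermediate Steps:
(6 + 49)*36 = 55*36 = 1980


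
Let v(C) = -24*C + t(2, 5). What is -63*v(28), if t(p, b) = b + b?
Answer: 41706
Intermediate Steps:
t(p, b) = 2*b
v(C) = 10 - 24*C (v(C) = -24*C + 2*5 = -24*C + 10 = 10 - 24*C)
-63*v(28) = -63*(10 - 24*28) = -63*(10 - 672) = -63*(-662) = 41706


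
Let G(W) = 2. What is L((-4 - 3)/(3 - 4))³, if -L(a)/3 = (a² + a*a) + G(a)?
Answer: -27000000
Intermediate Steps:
L(a) = -6 - 6*a² (L(a) = -3*((a² + a*a) + 2) = -3*((a² + a²) + 2) = -3*(2*a² + 2) = -3*(2 + 2*a²) = -6 - 6*a²)
L((-4 - 3)/(3 - 4))³ = (-6 - 6*(-4 - 3)²/(3 - 4)²)³ = (-6 - 6*(-7/(-1))²)³ = (-6 - 6*(-7*(-1))²)³ = (-6 - 6*7²)³ = (-6 - 6*49)³ = (-6 - 294)³ = (-300)³ = -27000000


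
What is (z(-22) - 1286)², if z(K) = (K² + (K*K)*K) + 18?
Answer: 130690624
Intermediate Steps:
z(K) = 18 + K² + K³ (z(K) = (K² + K²*K) + 18 = (K² + K³) + 18 = 18 + K² + K³)
(z(-22) - 1286)² = ((18 + (-22)² + (-22)³) - 1286)² = ((18 + 484 - 10648) - 1286)² = (-10146 - 1286)² = (-11432)² = 130690624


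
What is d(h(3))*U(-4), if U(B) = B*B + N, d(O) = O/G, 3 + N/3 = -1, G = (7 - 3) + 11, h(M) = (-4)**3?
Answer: -256/15 ≈ -17.067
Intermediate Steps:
h(M) = -64
G = 15 (G = 4 + 11 = 15)
N = -12 (N = -9 + 3*(-1) = -9 - 3 = -12)
d(O) = O/15
U(B) = -12 + B**2 (U(B) = B*B - 12 = B**2 - 12 = -12 + B**2)
d(h(3))*U(-4) = ((1/15)*(-64))*(-12 + (-4)**2) = -64*(-12 + 16)/15 = -64/15*4 = -256/15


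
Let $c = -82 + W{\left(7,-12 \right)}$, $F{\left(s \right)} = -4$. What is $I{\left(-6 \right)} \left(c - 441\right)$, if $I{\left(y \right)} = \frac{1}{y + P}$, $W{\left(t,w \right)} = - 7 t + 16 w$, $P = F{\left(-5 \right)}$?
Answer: $\frac{382}{5} \approx 76.4$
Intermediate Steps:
$P = -4$
$I{\left(y \right)} = \frac{1}{-4 + y}$ ($I{\left(y \right)} = \frac{1}{y - 4} = \frac{1}{-4 + y}$)
$c = -323$ ($c = -82 + \left(\left(-7\right) 7 + 16 \left(-12\right)\right) = -82 - 241 = -323$)
$I{\left(-6 \right)} \left(c - 441\right) = \frac{-323 - 441}{-4 - 6} = \frac{1}{-10} \left(-764\right) = \left(- \frac{1}{10}\right) \left(-764\right) = \frac{382}{5}$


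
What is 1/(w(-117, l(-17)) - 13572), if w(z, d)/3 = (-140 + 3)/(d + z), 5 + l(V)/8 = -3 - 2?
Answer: -197/2673273 ≈ -7.3692e-5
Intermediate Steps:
l(V) = -80 (l(V) = -40 + 8*(-3 - 2) = -40 + 8*(-5) = -40 - 40 = -80)
w(z, d) = -411/(d + z) (w(z, d) = 3*((-140 + 3)/(d + z)) = 3*(-137/(d + z)) = -411/(d + z))
1/(w(-117, l(-17)) - 13572) = 1/(-411/(-80 - 117) - 13572) = 1/(-411/(-197) - 13572) = 1/(-411*(-1/197) - 13572) = 1/(411/197 - 13572) = 1/(-2673273/197) = -197/2673273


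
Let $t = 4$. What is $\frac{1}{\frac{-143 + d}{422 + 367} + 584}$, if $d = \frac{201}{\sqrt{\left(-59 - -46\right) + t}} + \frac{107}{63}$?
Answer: $\frac{1442496444102}{842159605257037} + \frac{209813247 i}{842159605257037} \approx 0.0017129 + 2.4914 \cdot 10^{-7} i$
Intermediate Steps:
$d = \frac{107}{63} - 67 i$ ($d = \frac{201}{\sqrt{\left(-59 - -46\right) + 4}} + \frac{107}{63} = \frac{201}{\sqrt{\left(-59 + 46\right) + 4}} + 107 \cdot \frac{1}{63} = \frac{201}{\sqrt{-13 + 4}} + \frac{107}{63} = \frac{201}{\sqrt{-9}} + \frac{107}{63} = \frac{201}{3 i} + \frac{107}{63} = 201 \left(- \frac{i}{3}\right) + \frac{107}{63} = - 67 i + \frac{107}{63} = \frac{107}{63} - 67 i \approx 1.6984 - 67.0 i$)
$\frac{1}{\frac{-143 + d}{422 + 367} + 584} = \frac{1}{\frac{-143 + \left(\frac{107}{63} - 67 i\right)}{422 + 367} + 584} = \frac{1}{\frac{- \frac{8902}{63} - 67 i}{789} + 584} = \frac{1}{\left(- \frac{8902}{63} - 67 i\right) \frac{1}{789} + 584} = \frac{1}{\left(- \frac{8902}{49707} - \frac{67 i}{789}\right) + 584} = \frac{1}{\frac{29019986}{49707} - \frac{67 i}{789}} = \frac{2470785849 \left(\frac{29019986}{49707} + \frac{67 i}{789}\right)}{842159605257037}$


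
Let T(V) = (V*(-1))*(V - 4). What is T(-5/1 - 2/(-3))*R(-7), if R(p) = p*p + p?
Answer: -4550/3 ≈ -1516.7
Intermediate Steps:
R(p) = p + p² (R(p) = p² + p = p + p²)
T(V) = -V*(-4 + V) (T(V) = (-V)*(-4 + V) = -V*(-4 + V))
T(-5/1 - 2/(-3))*R(-7) = ((-5/1 - 2/(-3))*(4 - (-5/1 - 2/(-3))))*(-7*(1 - 7)) = ((-5*1 - 2*(-⅓))*(4 - (-5*1 - 2*(-⅓))))*(-7*(-6)) = ((-5 + ⅔)*(4 - (-5 + ⅔)))*42 = -13*(4 - 1*(-13/3))/3*42 = -13*(4 + 13/3)/3*42 = -13/3*25/3*42 = -325/9*42 = -4550/3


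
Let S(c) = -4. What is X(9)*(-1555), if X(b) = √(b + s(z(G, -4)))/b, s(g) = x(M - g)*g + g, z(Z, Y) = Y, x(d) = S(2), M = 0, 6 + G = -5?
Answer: -1555*√21/9 ≈ -791.77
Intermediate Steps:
G = -11 (G = -6 - 5 = -11)
x(d) = -4
s(g) = -3*g (s(g) = -4*g + g = -3*g)
X(b) = √(12 + b)/b (X(b) = √(b - 3*(-4))/b = √(b + 12)/b = √(12 + b)/b)
X(9)*(-1555) = (√(12 + 9)/9)*(-1555) = (√21/9)*(-1555) = -1555*√21/9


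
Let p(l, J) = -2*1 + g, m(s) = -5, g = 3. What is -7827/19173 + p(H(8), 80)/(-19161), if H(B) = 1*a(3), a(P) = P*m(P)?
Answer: -49997440/122457951 ≈ -0.40828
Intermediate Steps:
a(P) = -5*P (a(P) = P*(-5) = -5*P)
H(B) = -15 (H(B) = 1*(-5*3) = 1*(-15) = -15)
p(l, J) = 1 (p(l, J) = -2*1 + 3 = -2 + 3 = 1)
-7827/19173 + p(H(8), 80)/(-19161) = -7827/19173 + 1/(-19161) = -7827*1/19173 + 1*(-1/19161) = -2609/6391 - 1/19161 = -49997440/122457951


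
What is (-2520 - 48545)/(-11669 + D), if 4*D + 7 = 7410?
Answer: 204260/39273 ≈ 5.2010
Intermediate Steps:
D = 7403/4 (D = -7/4 + (1/4)*7410 = -7/4 + 3705/2 = 7403/4 ≈ 1850.8)
(-2520 - 48545)/(-11669 + D) = (-2520 - 48545)/(-11669 + 7403/4) = -51065/(-39273/4) = -51065*(-4/39273) = 204260/39273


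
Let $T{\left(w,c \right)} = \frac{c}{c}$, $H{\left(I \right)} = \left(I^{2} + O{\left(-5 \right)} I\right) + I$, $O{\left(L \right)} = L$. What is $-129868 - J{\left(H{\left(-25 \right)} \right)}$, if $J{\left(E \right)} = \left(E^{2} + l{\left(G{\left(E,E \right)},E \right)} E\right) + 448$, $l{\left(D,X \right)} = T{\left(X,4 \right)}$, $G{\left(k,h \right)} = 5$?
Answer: $-656666$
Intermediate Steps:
$H{\left(I \right)} = I^{2} - 4 I$ ($H{\left(I \right)} = \left(I^{2} - 5 I\right) + I = I^{2} - 4 I$)
$T{\left(w,c \right)} = 1$
$l{\left(D,X \right)} = 1$
$J{\left(E \right)} = 448 + E + E^{2}$ ($J{\left(E \right)} = \left(E^{2} + 1 E\right) + 448 = \left(E^{2} + E\right) + 448 = \left(E + E^{2}\right) + 448 = 448 + E + E^{2}$)
$-129868 - J{\left(H{\left(-25 \right)} \right)} = -129868 - \left(448 - 25 \left(-4 - 25\right) + \left(- 25 \left(-4 - 25\right)\right)^{2}\right) = -129868 - \left(448 - -725 + \left(\left(-25\right) \left(-29\right)\right)^{2}\right) = -129868 - \left(448 + 725 + 725^{2}\right) = -129868 - \left(448 + 725 + 525625\right) = -129868 - 526798 = -656666$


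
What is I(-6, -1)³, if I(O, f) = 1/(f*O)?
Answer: 1/216 ≈ 0.0046296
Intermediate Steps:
I(O, f) = 1/(O*f)
I(-6, -1)³ = (1/(-6*(-1)))³ = (-⅙*(-1))³ = (⅙)³ = 1/216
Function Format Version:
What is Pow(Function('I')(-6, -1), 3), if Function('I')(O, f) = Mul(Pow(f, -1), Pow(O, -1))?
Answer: Rational(1, 216) ≈ 0.0046296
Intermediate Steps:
Function('I')(O, f) = Mul(Pow(O, -1), Pow(f, -1))
Pow(Function('I')(-6, -1), 3) = Pow(Mul(Pow(-6, -1), Pow(-1, -1)), 3) = Pow(Mul(Rational(-1, 6), -1), 3) = Pow(Rational(1, 6), 3) = Rational(1, 216)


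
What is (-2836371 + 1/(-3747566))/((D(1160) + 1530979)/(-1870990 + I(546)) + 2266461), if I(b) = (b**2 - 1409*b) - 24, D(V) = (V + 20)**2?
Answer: -12448256615095213622/9947031823090969399 ≈ -1.2515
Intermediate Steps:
D(V) = (20 + V)**2
I(b) = -24 + b**2 - 1409*b
(-2836371 + 1/(-3747566))/((D(1160) + 1530979)/(-1870990 + I(546)) + 2266461) = (-2836371 + 1/(-3747566))/(((20 + 1160)**2 + 1530979)/(-1870990 + (-24 + 546**2 - 1409*546)) + 2266461) = (-2836371 - 1/3747566)/((1180**2 + 1530979)/(-1870990 + (-24 + 298116 - 769314)) + 2266461) = -10629487522987/(3747566*((1392400 + 1530979)/(-1870990 - 471222) + 2266461)) = -10629487522987/(3747566*(2923379/(-2342212) + 2266461)) = -10629487522987/(3747566*(2923379*(-1/2342212) + 2266461)) = -10629487522987/(3747566*(-2923379/2342212 + 2266461)) = -10629487522987/(3747566*5308529228353/2342212) = -10629487522987/3747566*2342212/5308529228353 = -12448256615095213622/9947031823090969399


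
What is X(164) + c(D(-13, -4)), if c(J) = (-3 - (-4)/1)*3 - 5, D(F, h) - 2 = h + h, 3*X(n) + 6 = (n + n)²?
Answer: 107572/3 ≈ 35857.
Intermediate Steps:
X(n) = -2 + 4*n²/3 (X(n) = -2 + (n + n)²/3 = -2 + (2*n)²/3 = -2 + (4*n²)/3 = -2 + 4*n²/3)
D(F, h) = 2 + 2*h (D(F, h) = 2 + (h + h) = 2 + 2*h)
c(J) = -2 (c(J) = (-3 - (-4))*3 - 5 = (-3 - 1*(-4))*3 - 5 = (-3 + 4)*3 - 5 = 1*3 - 5 = 3 - 5 = -2)
X(164) + c(D(-13, -4)) = (-2 + (4/3)*164²) - 2 = (-2 + (4/3)*26896) - 2 = (-2 + 107584/3) - 2 = 107578/3 - 2 = 107572/3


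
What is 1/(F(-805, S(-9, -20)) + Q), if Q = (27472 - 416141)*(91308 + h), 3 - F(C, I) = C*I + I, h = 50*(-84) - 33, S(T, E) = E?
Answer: -1/33843369252 ≈ -2.9548e-11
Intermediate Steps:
h = -4233 (h = -4200 - 33 = -4233)
F(C, I) = 3 - I - C*I (F(C, I) = 3 - (C*I + I) = 3 - (I + C*I) = 3 + (-I - C*I) = 3 - I - C*I)
Q = -33843353175 (Q = (27472 - 416141)*(91308 - 4233) = -388669*87075 = -33843353175)
1/(F(-805, S(-9, -20)) + Q) = 1/((3 - 1*(-20) - 1*(-805)*(-20)) - 33843353175) = 1/((3 + 20 - 16100) - 33843353175) = 1/(-16077 - 33843353175) = 1/(-33843369252) = -1/33843369252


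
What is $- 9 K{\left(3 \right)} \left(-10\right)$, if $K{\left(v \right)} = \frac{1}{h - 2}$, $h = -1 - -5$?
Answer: $45$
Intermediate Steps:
$h = 4$ ($h = -1 + 5 = 4$)
$K{\left(v \right)} = \frac{1}{2}$ ($K{\left(v \right)} = \frac{1}{4 - 2} = \frac{1}{2}$)
$- 9 K{\left(3 \right)} \left(-10\right) = \left(-9\right) \frac{1}{2} \left(-10\right) = \left(- \frac{9}{2}\right) \left(-10\right) = 45$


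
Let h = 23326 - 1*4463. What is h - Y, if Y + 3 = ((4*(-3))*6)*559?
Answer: 59114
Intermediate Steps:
h = 18863 (h = 23326 - 4463 = 18863)
Y = -40251 (Y = -3 + ((4*(-3))*6)*559 = -3 - 12*6*559 = -3 - 72*559 = -3 - 40248 = -40251)
h - Y = 18863 - 1*(-40251) = 18863 + 40251 = 59114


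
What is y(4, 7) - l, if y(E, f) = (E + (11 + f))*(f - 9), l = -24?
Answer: -20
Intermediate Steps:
y(E, f) = (-9 + f)*(11 + E + f) (y(E, f) = (11 + E + f)*(-9 + f) = (-9 + f)*(11 + E + f))
y(4, 7) - l = (-99 + 7² - 9*4 + 2*7 + 4*7) - 1*(-24) = (-99 + 49 - 36 + 14 + 28) + 24 = -44 + 24 = -20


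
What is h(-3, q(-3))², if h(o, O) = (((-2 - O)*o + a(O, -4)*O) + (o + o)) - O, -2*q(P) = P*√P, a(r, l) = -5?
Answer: -243/4 ≈ -60.750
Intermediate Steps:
q(P) = -P^(3/2)/2 (q(P) = -P*√P/2 = -P^(3/2)/2)
h(o, O) = -6*O + 2*o + o*(-2 - O) (h(o, O) = (((-2 - O)*o - 5*O) + (o + o)) - O = ((o*(-2 - O) - 5*O) + 2*o) - O = ((-5*O + o*(-2 - O)) + 2*o) - O = (-5*O + 2*o + o*(-2 - O)) - O = -6*O + 2*o + o*(-2 - O))
h(-3, q(-3))² = (-(-(-3)*I*√3/2)*(6 - 3))² = (-1*(-(-3)*I*√3/2)*3)² = (-1*3*I*√3/2*3)² = (-9*I*√3/2)² = -243/4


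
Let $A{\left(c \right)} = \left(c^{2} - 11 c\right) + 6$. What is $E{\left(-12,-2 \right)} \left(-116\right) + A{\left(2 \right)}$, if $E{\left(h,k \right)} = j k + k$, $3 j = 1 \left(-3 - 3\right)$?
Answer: $-244$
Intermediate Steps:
$j = -2$ ($j = \frac{1 \left(-3 - 3\right)}{3} = \frac{1 \left(-6\right)}{3} = \frac{1}{3} \left(-6\right) = -2$)
$A{\left(c \right)} = 6 + c^{2} - 11 c$
$E{\left(h,k \right)} = - k$ ($E{\left(h,k \right)} = - 2 k + k = - k$)
$E{\left(-12,-2 \right)} \left(-116\right) + A{\left(2 \right)} = \left(-1\right) \left(-2\right) \left(-116\right) + \left(6 + 2^{2} - 22\right) = 2 \left(-116\right) + \left(6 + 4 - 22\right) = -232 - 12 = -244$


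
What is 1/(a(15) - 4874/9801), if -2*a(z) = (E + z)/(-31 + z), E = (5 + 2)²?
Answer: 9801/14728 ≈ 0.66547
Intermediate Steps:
E = 49 (E = 7² = 49)
a(z) = -(49 + z)/(2*(-31 + z))
1/(a(15) - 4874/9801) = 1/((-49 - 1*15)/(2*(-31 + 15)) - 4874/9801) = 1/((½)*(-49 - 15)/(-16) - 4874*1/9801) = 1/((½)*(-1/16)*(-64) - 4874/9801) = 1/(2 - 4874/9801) = 1/(14728/9801) = 9801/14728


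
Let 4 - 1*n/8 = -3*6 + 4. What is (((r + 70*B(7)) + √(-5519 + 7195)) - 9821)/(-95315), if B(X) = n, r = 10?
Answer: -269/95315 - 2*√419/95315 ≈ -0.0032517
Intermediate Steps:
n = 144 (n = 32 - 8*(-3*6 + 4) = 32 - 8*(-18 + 4) = 32 - 8*(-14) = 32 + 112 = 144)
B(X) = 144
(((r + 70*B(7)) + √(-5519 + 7195)) - 9821)/(-95315) = (((10 + 70*144) + √(-5519 + 7195)) - 9821)/(-95315) = (((10 + 10080) + √1676) - 9821)*(-1/95315) = ((10090 + 2*√419) - 9821)*(-1/95315) = (269 + 2*√419)*(-1/95315) = -269/95315 - 2*√419/95315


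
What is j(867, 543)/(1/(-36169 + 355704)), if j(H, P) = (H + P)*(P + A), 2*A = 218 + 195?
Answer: 337682990325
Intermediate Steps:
A = 413/2 (A = (218 + 195)/2 = (1/2)*413 = 413/2 ≈ 206.50)
j(H, P) = (413/2 + P)*(H + P) (j(H, P) = (H + P)*(P + 413/2) = (H + P)*(413/2 + P) = (413/2 + P)*(H + P))
j(867, 543)/(1/(-36169 + 355704)) = (543**2 + (413/2)*867 + (413/2)*543 + 867*543)/(1/(-36169 + 355704)) = (294849 + 358071/2 + 224259/2 + 470781)/(1/319535) = 1056795/(1/319535) = 1056795*319535 = 337682990325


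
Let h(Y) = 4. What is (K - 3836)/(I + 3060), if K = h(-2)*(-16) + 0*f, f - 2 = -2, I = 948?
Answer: -325/334 ≈ -0.97305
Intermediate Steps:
f = 0 (f = 2 - 2 = 0)
K = -64 (K = 4*(-16) + 0*0 = -64 + 0 = -64)
(K - 3836)/(I + 3060) = (-64 - 3836)/(948 + 3060) = -3900/4008 = -3900*1/4008 = -325/334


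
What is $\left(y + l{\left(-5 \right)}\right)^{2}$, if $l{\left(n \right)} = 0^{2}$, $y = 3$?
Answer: $9$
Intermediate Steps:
$l{\left(n \right)} = 0$
$\left(y + l{\left(-5 \right)}\right)^{2} = \left(3 + 0\right)^{2} = 3^{2} = 9$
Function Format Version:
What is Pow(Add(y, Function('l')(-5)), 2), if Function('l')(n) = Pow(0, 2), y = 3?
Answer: 9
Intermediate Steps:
Function('l')(n) = 0
Pow(Add(y, Function('l')(-5)), 2) = Pow(Add(3, 0), 2) = Pow(3, 2) = 9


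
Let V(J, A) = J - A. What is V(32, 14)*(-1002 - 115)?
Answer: -20106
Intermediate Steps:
V(32, 14)*(-1002 - 115) = (32 - 1*14)*(-1002 - 115) = (32 - 14)*(-1117) = 18*(-1117) = -20106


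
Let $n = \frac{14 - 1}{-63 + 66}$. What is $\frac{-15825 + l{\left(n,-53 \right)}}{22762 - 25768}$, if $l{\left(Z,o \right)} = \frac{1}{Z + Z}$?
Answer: $\frac{137149}{26052} \approx 5.2644$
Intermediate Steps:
$n = \frac{13}{3} \approx 4.3333$
$l{\left(Z,o \right)} = \frac{1}{2 Z}$
$\frac{-15825 + l{\left(n,-53 \right)}}{22762 - 25768} = \frac{-15825 + \frac{1}{2 \cdot \frac{13}{3}}}{22762 - 25768} = \frac{-15825 + \frac{1}{2} \cdot \frac{3}{13}}{-3006} = \left(-15825 + \frac{3}{26}\right) \left(- \frac{1}{3006}\right) = \left(- \frac{411447}{26}\right) \left(- \frac{1}{3006}\right) = \frac{137149}{26052}$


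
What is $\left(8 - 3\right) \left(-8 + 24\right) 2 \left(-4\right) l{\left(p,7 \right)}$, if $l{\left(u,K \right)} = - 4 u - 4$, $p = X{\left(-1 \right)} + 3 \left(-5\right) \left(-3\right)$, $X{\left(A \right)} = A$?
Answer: $115200$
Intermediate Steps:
$p = 44$ ($p = -1 + 3 \left(-5\right) \left(-3\right) = -1 - -45 = -1 + 45 = 44$)
$l{\left(u,K \right)} = -4 - 4 u$
$\left(8 - 3\right) \left(-8 + 24\right) 2 \left(-4\right) l{\left(p,7 \right)} = \left(8 - 3\right) \left(-8 + 24\right) 2 \left(-4\right) \left(-4 - 176\right) = 5 \cdot 16 \left(-8\right) \left(-4 - 176\right) = 80 \left(-8\right) \left(-180\right) = \left(-640\right) \left(-180\right) = 115200$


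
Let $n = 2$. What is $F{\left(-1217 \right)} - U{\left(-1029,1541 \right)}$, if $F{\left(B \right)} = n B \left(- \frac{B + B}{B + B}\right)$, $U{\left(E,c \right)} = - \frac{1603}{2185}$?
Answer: $\frac{5319893}{2185} \approx 2434.7$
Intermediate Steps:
$U{\left(E,c \right)} = - \frac{1603}{2185}$ ($U{\left(E,c \right)} = \left(-1603\right) \frac{1}{2185} = - \frac{1603}{2185}$)
$F{\left(B \right)} = - 2 B$ ($F{\left(B \right)} = 2 B \left(- \frac{B + B}{B + B}\right) = 2 B \left(- \frac{2 B}{2 B}\right) = 2 B \left(- 2 B \frac{1}{2 B}\right) = 2 B \left(\left(-1\right) 1\right) = 2 B \left(-1\right) = - 2 B$)
$F{\left(-1217 \right)} - U{\left(-1029,1541 \right)} = \left(-2\right) \left(-1217\right) - - \frac{1603}{2185} = 2434 + \frac{1603}{2185} = \frac{5319893}{2185}$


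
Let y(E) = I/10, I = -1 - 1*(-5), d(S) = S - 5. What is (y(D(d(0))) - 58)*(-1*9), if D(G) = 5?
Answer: 2592/5 ≈ 518.40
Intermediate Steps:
d(S) = -5 + S
I = 4 (I = -1 + 5 = 4)
y(E) = ⅖ (y(E) = 4/10 = 4*(⅒) = ⅖)
(y(D(d(0))) - 58)*(-1*9) = (⅖ - 58)*(-1*9) = -288/5*(-9) = 2592/5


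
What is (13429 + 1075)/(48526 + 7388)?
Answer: 7252/27957 ≈ 0.25940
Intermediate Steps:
(13429 + 1075)/(48526 + 7388) = 14504/55914 = 14504*(1/55914) = 7252/27957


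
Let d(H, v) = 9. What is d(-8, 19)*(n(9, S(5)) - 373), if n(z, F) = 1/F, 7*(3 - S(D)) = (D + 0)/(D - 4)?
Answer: -53649/16 ≈ -3353.1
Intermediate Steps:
S(D) = 3 - D/(7*(-4 + D)) (S(D) = 3 - (D + 0)/(7*(D - 4)) = 3 - D/(7*(-4 + D)))
d(-8, 19)*(n(9, S(5)) - 373) = 9*(1/(4*(-21 + 5*5)/(7*(-4 + 5))) - 373) = 9*(1/((4/7)*(-21 + 25)/1) - 373) = 9*(1/((4/7)*1*4) - 373) = 9*(1/(16/7) - 373) = 9*(7/16 - 373) = 9*(-5961/16) = -53649/16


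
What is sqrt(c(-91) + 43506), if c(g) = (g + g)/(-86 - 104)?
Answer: sqrt(392650295)/95 ≈ 208.58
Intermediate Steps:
c(g) = -g/95 (c(g) = (2*g)/(-190) = (2*g)*(-1/190) = -g/95)
sqrt(c(-91) + 43506) = sqrt(-1/95*(-91) + 43506) = sqrt(91/95 + 43506) = sqrt(4133161/95) = sqrt(392650295)/95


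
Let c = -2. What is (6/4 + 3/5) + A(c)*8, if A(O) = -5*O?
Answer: 821/10 ≈ 82.100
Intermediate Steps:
(6/4 + 3/5) + A(c)*8 = (6/4 + 3/5) - 5*(-2)*8 = (6*(¼) + 3*(⅕)) + 10*8 = (3/2 + ⅗) + 80 = 21/10 + 80 = 821/10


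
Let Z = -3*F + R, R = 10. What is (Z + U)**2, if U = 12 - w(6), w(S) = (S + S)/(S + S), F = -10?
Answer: 2601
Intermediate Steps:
w(S) = 1 (w(S) = (2*S)/((2*S)) = (2*S)*(1/(2*S)) = 1)
U = 11 (U = 12 - 1*1 = 12 - 1 = 11)
Z = 40 (Z = -3*(-10) + 10 = 30 + 10 = 40)
(Z + U)**2 = (40 + 11)**2 = 51**2 = 2601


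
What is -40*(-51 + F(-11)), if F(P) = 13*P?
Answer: 7760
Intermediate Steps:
-40*(-51 + F(-11)) = -40*(-51 + 13*(-11)) = -40*(-51 - 143) = -40*(-194) = 7760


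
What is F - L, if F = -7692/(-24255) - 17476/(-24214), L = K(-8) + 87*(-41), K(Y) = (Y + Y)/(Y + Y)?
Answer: 349159937848/97885095 ≈ 3567.0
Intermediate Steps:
K(Y) = 1 (K(Y) = (2*Y)/((2*Y)) = (2*Y)*(1/(2*Y)) = 1)
L = -3566 (L = 1 + 87*(-41) = 1 - 3567 = -3566)
F = 101689078/97885095 (F = -7692*(-1/24255) - 17476*(-1/24214) = 2564/8085 + 8738/12107 = 101689078/97885095 ≈ 1.0389)
F - L = 101689078/97885095 - 1*(-3566) = 101689078/97885095 + 3566 = 349159937848/97885095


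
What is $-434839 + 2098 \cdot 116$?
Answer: $-191471$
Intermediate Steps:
$-434839 + 2098 \cdot 116 = -434839 + 243368 = -191471$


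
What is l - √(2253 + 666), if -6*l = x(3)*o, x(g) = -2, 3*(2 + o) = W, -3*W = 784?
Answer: -802/27 - √2919 ≈ -83.731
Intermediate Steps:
W = -784/3 (W = -⅓*784 = -784/3 ≈ -261.33)
o = -802/9 (o = -2 + (⅓)*(-784/3) = -2 - 784/9 = -802/9 ≈ -89.111)
l = -802/27 (l = -(-1)*(-802)/(3*9) = -⅙*1604/9 = -802/27 ≈ -29.704)
l - √(2253 + 666) = -802/27 - √(2253 + 666) = -802/27 - √2919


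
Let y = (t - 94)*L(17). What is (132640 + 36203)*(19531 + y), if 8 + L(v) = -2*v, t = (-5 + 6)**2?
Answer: 3957173391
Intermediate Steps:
t = 1 (t = 1**2 = 1)
L(v) = -8 - 2*v
y = 3906 (y = (1 - 94)*(-8 - 2*17) = -93*(-8 - 34) = -93*(-42) = 3906)
(132640 + 36203)*(19531 + y) = (132640 + 36203)*(19531 + 3906) = 168843*23437 = 3957173391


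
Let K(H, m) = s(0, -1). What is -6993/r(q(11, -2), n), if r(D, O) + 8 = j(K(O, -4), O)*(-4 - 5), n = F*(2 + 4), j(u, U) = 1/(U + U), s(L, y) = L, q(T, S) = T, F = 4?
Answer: 111888/131 ≈ 854.11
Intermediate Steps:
K(H, m) = 0
j(u, U) = 1/(2*U)
n = 24 (n = 4*(2 + 4) = 4*6 = 24)
r(D, O) = -8 - 9/(2*O) (r(D, O) = -8 + (1/(2*O))*(-4 - 5) = -8 + (1/(2*O))*(-9) = -8 - 9/(2*O))
-6993/r(q(11, -2), n) = -6993/(-8 - 9/2/24) = -6993/(-8 - 9/2*1/24) = -6993/(-8 - 3/16) = -6993/(-131/16) = -6993*(-16/131) = 111888/131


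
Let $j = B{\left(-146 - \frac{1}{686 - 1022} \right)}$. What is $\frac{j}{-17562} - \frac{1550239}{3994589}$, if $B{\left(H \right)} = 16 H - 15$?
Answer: $- \frac{187259192374}{736606206189} \approx -0.25422$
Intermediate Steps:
$B{\left(H \right)} = -15 + 16 H$
$j = - \frac{49370}{21}$ ($j = -15 + 16 \left(-146 - \frac{1}{686 - 1022}\right) = -15 + 16 \left(-146 - \frac{1}{-336}\right) = -15 + 16 \left(-146 - - \frac{1}{336}\right) = -15 + 16 \left(-146 + \frac{1}{336}\right) = -15 + 16 \left(- \frac{49055}{336}\right) = -15 - \frac{49055}{21} = - \frac{49370}{21} \approx -2351.0$)
$\frac{j}{-17562} - \frac{1550239}{3994589} = - \frac{49370}{21 \left(-17562\right)} - \frac{1550239}{3994589} = \left(- \frac{49370}{21}\right) \left(- \frac{1}{17562}\right) - \frac{1550239}{3994589} = \frac{24685}{184401} - \frac{1550239}{3994589} = - \frac{187259192374}{736606206189}$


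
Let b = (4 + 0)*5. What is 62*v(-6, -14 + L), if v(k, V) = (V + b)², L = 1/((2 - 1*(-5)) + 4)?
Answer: 278318/121 ≈ 2300.1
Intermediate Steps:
L = 1/11 (L = 1/((2 + 5) + 4) = 1/(7 + 4) = 1/11 ≈ 0.090909)
b = 20 (b = 4*5 = 20)
v(k, V) = (20 + V)² (v(k, V) = (V + 20)² = (20 + V)²)
62*v(-6, -14 + L) = 62*(20 + (-14 + 1/11))² = 62*(20 - 153/11)² = 62*(67/11)² = 62*(4489/121) = 278318/121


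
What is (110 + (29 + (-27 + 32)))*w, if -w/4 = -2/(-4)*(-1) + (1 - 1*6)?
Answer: 3168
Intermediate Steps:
w = 22 (w = -4*(-2/(-4)*(-1) + (1 - 1*6)) = -4*(-2*(-1/4)*(-1) + (1 - 6)) = -4*((1/2)*(-1) - 5) = -4*(-1/2 - 5) = -4*(-11/2) = 22)
(110 + (29 + (-27 + 32)))*w = (110 + (29 + (-27 + 32)))*22 = (110 + (29 + 5))*22 = (110 + 34)*22 = 144*22 = 3168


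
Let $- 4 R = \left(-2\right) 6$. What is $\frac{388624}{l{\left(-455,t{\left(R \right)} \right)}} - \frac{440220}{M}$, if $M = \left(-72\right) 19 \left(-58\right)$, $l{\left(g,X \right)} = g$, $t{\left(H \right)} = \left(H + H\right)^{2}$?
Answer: $- \frac{89181847}{103740} \approx -859.67$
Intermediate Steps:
$R = 3$ ($R = - \frac{\left(-2\right) 6}{4} = \left(- \frac{1}{4}\right) \left(-12\right) = 3$)
$t{\left(H \right)} = 4 H^{2}$ ($t{\left(H \right)} = \left(2 H\right)^{2} = 4 H^{2}$)
$M = 79344$ ($M = \left(-1368\right) \left(-58\right) = 79344$)
$\frac{388624}{l{\left(-455,t{\left(R \right)} \right)}} - \frac{440220}{M} = \frac{388624}{-455} - \frac{440220}{79344} = 388624 \left(- \frac{1}{455}\right) - \frac{1265}{228} = - \frac{388624}{455} - \frac{1265}{228} = - \frac{89181847}{103740}$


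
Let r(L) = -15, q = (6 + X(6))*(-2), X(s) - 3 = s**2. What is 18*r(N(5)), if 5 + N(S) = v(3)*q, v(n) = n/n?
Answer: -270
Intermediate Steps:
v(n) = 1
X(s) = 3 + s**2
q = -90 (q = (6 + (3 + 6**2))*(-2) = (6 + (3 + 36))*(-2) = (6 + 39)*(-2) = 45*(-2) = -90)
N(S) = -95 (N(S) = -5 + 1*(-90) = -5 - 90 = -95)
18*r(N(5)) = 18*(-15) = -270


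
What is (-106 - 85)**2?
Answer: 36481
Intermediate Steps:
(-106 - 85)**2 = (-191)**2 = 36481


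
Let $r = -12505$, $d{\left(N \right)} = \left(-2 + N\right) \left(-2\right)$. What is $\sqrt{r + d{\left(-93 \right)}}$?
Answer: $i \sqrt{12315} \approx 110.97 i$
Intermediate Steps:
$d{\left(N \right)} = 4 - 2 N$
$\sqrt{r + d{\left(-93 \right)}} = \sqrt{-12505 + \left(4 - -186\right)} = \sqrt{-12505 + \left(4 + 186\right)} = \sqrt{-12505 + 190} = \sqrt{-12315} = i \sqrt{12315}$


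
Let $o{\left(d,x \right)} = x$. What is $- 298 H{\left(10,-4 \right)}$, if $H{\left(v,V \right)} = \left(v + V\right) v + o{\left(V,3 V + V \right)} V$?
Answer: $-36952$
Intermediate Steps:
$H{\left(v,V \right)} = 4 V^{2} + v \left(V + v\right)$ ($H{\left(v,V \right)} = \left(v + V\right) v + \left(3 V + V\right) V = \left(V + v\right) v + 4 V V = v \left(V + v\right) + 4 V^{2} = 4 V^{2} + v \left(V + v\right)$)
$- 298 H{\left(10,-4 \right)} = - 298 \left(10^{2} + 4 \left(-4\right)^{2} - 40\right) = - 298 \left(100 + 4 \cdot 16 - 40\right) = - 298 \left(100 + 64 - 40\right) = \left(-298\right) 124 = -36952$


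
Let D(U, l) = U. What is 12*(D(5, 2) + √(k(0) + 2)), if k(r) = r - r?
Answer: 60 + 12*√2 ≈ 76.971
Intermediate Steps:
k(r) = 0
12*(D(5, 2) + √(k(0) + 2)) = 12*(5 + √(0 + 2)) = 12*(5 + √2) = 60 + 12*√2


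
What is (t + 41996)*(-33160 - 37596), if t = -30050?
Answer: -845251176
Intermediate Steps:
(t + 41996)*(-33160 - 37596) = (-30050 + 41996)*(-33160 - 37596) = 11946*(-70756) = -845251176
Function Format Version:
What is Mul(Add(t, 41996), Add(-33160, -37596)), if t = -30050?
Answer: -845251176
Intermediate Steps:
Mul(Add(t, 41996), Add(-33160, -37596)) = Mul(Add(-30050, 41996), Add(-33160, -37596)) = Mul(11946, -70756) = -845251176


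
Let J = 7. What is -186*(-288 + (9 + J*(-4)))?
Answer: 57102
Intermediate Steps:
-186*(-288 + (9 + J*(-4))) = -186*(-288 + (9 + 7*(-4))) = -186*(-288 + (9 - 28)) = -186*(-288 - 19) = -186*(-307) = 57102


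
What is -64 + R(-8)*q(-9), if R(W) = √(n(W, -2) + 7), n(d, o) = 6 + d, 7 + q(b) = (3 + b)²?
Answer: -64 + 29*√5 ≈ 0.84597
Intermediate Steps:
q(b) = -7 + (3 + b)²
R(W) = √(13 + W) (R(W) = √((6 + W) + 7) = √(13 + W))
-64 + R(-8)*q(-9) = -64 + √(13 - 8)*(-7 + (3 - 9)²) = -64 + √5*(-7 + (-6)²) = -64 + √5*(-7 + 36) = -64 + √5*29 = -64 + 29*√5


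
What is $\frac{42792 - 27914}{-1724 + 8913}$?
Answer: $\frac{14878}{7189} \approx 2.0695$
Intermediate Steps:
$\frac{42792 - 27914}{-1724 + 8913} = \frac{14878}{7189}$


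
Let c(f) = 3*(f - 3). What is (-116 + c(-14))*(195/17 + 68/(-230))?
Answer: -3648449/1955 ≈ -1866.2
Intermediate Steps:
c(f) = -9 + 3*f (c(f) = 3*(-3 + f) = -9 + 3*f)
(-116 + c(-14))*(195/17 + 68/(-230)) = (-116 + (-9 + 3*(-14)))*(195/17 + 68/(-230)) = (-116 + (-9 - 42))*(195*(1/17) + 68*(-1/230)) = (-116 - 51)*(195/17 - 34/115) = -167*21847/1955 = -3648449/1955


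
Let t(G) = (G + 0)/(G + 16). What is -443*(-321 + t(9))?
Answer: 3551088/25 ≈ 1.4204e+5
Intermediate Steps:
t(G) = G/(16 + G)
-443*(-321 + t(9)) = -443*(-321 + 9/(16 + 9)) = -443*(-321 + 9/25) = -443*(-8016/25) = 3551088/25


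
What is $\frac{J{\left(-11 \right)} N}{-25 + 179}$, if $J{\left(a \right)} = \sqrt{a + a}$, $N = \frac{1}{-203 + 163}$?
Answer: $- \frac{i \sqrt{22}}{6160} \approx - 0.00076143 i$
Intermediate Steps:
$N = - \frac{1}{40}$ ($N = \frac{1}{-40} = - \frac{1}{40} \approx -0.025$)
$J{\left(a \right)} = \sqrt{2} \sqrt{a}$ ($J{\left(a \right)} = \sqrt{2 a} = \sqrt{2} \sqrt{a}$)
$\frac{J{\left(-11 \right)} N}{-25 + 179} = \frac{\sqrt{2} \sqrt{-11} \left(- \frac{1}{40}\right)}{-25 + 179} = \frac{\sqrt{2} i \sqrt{11} \left(- \frac{1}{40}\right)}{154} = i \sqrt{22} \left(- \frac{1}{40}\right) \frac{1}{154} = - \frac{i \sqrt{22}}{40} \cdot \frac{1}{154} = - \frac{i \sqrt{22}}{6160}$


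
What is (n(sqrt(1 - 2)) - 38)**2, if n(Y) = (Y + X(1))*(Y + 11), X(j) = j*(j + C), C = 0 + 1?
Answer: 120 - 442*I ≈ 120.0 - 442.0*I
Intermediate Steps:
C = 1
X(j) = j*(1 + j) (X(j) = j*(j + 1) = j*(1 + j))
n(Y) = (2 + Y)*(11 + Y) (n(Y) = (Y + 1*(1 + 1))*(Y + 11) = (Y + 1*2)*(11 + Y) = (Y + 2)*(11 + Y) = (2 + Y)*(11 + Y))
(n(sqrt(1 - 2)) - 38)**2 = ((22 + (sqrt(1 - 2))**2 + 13*sqrt(1 - 2)) - 38)**2 = ((22 + (sqrt(-1))**2 + 13*sqrt(-1)) - 38)**2 = ((22 + I**2 + 13*I) - 38)**2 = ((22 - 1 + 13*I) - 38)**2 = ((21 + 13*I) - 38)**2 = (-17 + 13*I)**2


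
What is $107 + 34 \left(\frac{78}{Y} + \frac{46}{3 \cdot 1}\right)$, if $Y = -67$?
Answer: $\frac{118339}{201} \approx 588.75$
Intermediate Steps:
$107 + 34 \left(\frac{78}{Y} + \frac{46}{3 \cdot 1}\right) = 107 + 34 \left(\frac{78}{-67} + \frac{46}{3 \cdot 1}\right) = 107 + 34 \left(78 \left(- \frac{1}{67}\right) + \frac{46}{3}\right) = 107 + 34 \left(- \frac{78}{67} + 46 \cdot \frac{1}{3}\right) = 107 + 34 \left(- \frac{78}{67} + \frac{46}{3}\right) = 107 + 34 \cdot \frac{2848}{201} = 107 + \frac{96832}{201} = \frac{118339}{201}$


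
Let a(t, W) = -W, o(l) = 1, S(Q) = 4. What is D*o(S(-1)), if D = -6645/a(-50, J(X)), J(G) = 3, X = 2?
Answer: 2215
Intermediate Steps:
D = 2215 (D = -6645/((-1*3)) = -6645/(-3) = -6645*(-⅓) = 2215)
D*o(S(-1)) = 2215*1 = 2215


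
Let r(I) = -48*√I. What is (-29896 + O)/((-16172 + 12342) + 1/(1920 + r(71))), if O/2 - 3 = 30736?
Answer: -426116451275520/51675820915201 - 1515936*√71/51675820915201 ≈ -8.2460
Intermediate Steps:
O = 61478 (O = 6 + 2*30736 = 6 + 61472 = 61478)
(-29896 + O)/((-16172 + 12342) + 1/(1920 + r(71))) = (-29896 + 61478)/((-16172 + 12342) + 1/(1920 - 48*√71)) = 31582/(-3830 + 1/(1920 - 48*√71))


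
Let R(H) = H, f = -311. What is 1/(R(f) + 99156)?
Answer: 1/98845 ≈ 1.0117e-5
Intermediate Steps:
1/(R(f) + 99156) = 1/(-311 + 99156) = 1/98845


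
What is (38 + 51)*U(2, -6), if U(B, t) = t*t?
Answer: 3204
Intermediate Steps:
U(B, t) = t²
(38 + 51)*U(2, -6) = (38 + 51)*(-6)² = 89*36 = 3204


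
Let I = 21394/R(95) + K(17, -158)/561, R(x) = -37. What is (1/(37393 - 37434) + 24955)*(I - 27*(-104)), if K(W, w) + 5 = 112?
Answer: 4305393059134/77367 ≈ 5.5649e+7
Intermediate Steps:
K(W, w) = 107 (K(W, w) = -5 + 112 = 107)
I = -11998075/20757 (I = 21394/(-37) + 107/561 = 21394*(-1/37) + 107*(1/561) = -21394/37 + 107/561 = -11998075/20757 ≈ -578.03)
(1/(37393 - 37434) + 24955)*(I - 27*(-104)) = (1/(37393 - 37434) + 24955)*(-11998075/20757 - 27*(-104)) = (1/(-41) + 24955)*(-11998075/20757 + 2808) = (-1/41 + 24955)*(46287581/20757) = (1023154/41)*(46287581/20757) = 4305393059134/77367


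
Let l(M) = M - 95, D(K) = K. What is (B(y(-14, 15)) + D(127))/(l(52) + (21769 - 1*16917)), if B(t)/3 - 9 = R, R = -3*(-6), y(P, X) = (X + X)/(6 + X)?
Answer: 208/4809 ≈ 0.043252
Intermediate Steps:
y(P, X) = 2*X/(6 + X) (y(P, X) = (2*X)/(6 + X) = 2*X/(6 + X))
l(M) = -95 + M
R = 18
B(t) = 81 (B(t) = 27 + 3*18 = 27 + 54 = 81)
(B(y(-14, 15)) + D(127))/(l(52) + (21769 - 1*16917)) = (81 + 127)/((-95 + 52) + (21769 - 1*16917)) = 208/(-43 + (21769 - 16917)) = 208/(-43 + 4852) = 208/4809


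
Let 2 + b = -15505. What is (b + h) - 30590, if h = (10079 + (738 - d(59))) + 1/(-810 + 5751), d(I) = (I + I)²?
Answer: -243116963/4941 ≈ -49204.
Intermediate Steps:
d(I) = 4*I² (d(I) = (2*I)² = 4*I²)
b = -15507 (b = -2 - 15505 = -15507)
h = -15351686/4941 (h = (10079 + (738 - 4*59²)) + 1/(-810 + 5751) = (10079 + (738 - 4*3481)) + 1/4941 = (10079 + (738 - 1*13924)) + 1/4941 = (10079 + (738 - 13924)) + 1/4941 = (10079 - 13186) + 1/4941 = -3107 + 1/4941 = -15351686/4941 ≈ -3107.0)
(b + h) - 30590 = (-15507 - 15351686/4941) - 30590 = -91971773/4941 - 30590 = -243116963/4941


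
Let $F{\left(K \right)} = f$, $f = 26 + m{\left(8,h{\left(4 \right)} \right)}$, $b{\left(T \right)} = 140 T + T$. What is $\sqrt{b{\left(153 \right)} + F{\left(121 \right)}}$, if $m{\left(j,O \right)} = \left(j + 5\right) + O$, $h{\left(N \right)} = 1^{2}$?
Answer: $\sqrt{21613} \approx 147.01$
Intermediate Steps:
$h{\left(N \right)} = 1$
$m{\left(j,O \right)} = 5 + O + j$ ($m{\left(j,O \right)} = \left(5 + j\right) + O = 5 + O + j$)
$b{\left(T \right)} = 141 T$
$f = 40$ ($f = 26 + \left(5 + 1 + 8\right) = 26 + 14 = 40$)
$F{\left(K \right)} = 40$
$\sqrt{b{\left(153 \right)} + F{\left(121 \right)}} = \sqrt{141 \cdot 153 + 40} = \sqrt{21573 + 40} = \sqrt{21613}$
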